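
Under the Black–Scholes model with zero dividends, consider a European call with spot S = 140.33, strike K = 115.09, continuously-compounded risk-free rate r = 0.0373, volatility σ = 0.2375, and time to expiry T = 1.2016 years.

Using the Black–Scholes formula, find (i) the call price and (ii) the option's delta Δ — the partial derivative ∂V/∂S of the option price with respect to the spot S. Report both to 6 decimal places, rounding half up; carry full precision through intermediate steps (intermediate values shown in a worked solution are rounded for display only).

σ√T = 0.2375·√1.2016 = 0.260342
d₁ = (ln(S/K) + (r+σ²/2)T) / (σ√T) = (ln(140.33/115.09) + (0.0373+0.2375²/2)·1.2016) / 0.260342 = (0.198282 + 0.078709) / 0.260342 = 1.063952
d₂ = d₁ − σ√T = 1.063952 − 0.260342 = 0.803610
e^{−rT} = e^{−0.0373·1.2016} = 0.956170
N(d₁) = 0.856325,  N(d₂) = 0.789189
Call price V = S·N(d₁) − K·e^{−rT}·N(d₂) = 120.168050 − 86.846763 = 33.321286
Δ = N(d₁) = 0.856325

price = 33.321286
Δ = 0.856325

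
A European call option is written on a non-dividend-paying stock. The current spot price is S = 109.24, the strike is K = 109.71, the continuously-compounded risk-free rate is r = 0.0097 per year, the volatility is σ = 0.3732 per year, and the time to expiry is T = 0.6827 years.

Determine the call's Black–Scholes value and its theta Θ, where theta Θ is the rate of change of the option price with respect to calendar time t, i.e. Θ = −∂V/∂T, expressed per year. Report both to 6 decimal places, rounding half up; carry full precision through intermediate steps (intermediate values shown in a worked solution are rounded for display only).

price = 13.497241
Θ = -10.181195

σ√T = 0.3732·√0.6827 = 0.308359
d₁ = (ln(S/K) + (r+σ²/2)T) / (σ√T) = (ln(109.24/109.71) + (0.0097+0.3732²/2)·0.6827) / 0.308359 = (-0.004293 + 0.054165) / 0.308359 = 0.161732
d₂ = d₁ − σ√T = 0.161732 − 0.308359 = -0.146627
e^{−rT} = e^{−0.0097·0.6827} = 0.993400
N(d₁) = 0.564242,  N(d₂) = 0.441713
Call price V = S·N(d₁) − K·e^{−rT}·N(d₂) = 61.637758 − 48.140516 = 13.497241
φ(d₁) = (1/√(2π))·e^{−d₁²/2} = 0.393759
Θ = −S·φ(d₁)·σ/(2√T) − r·K·e^{−rT}·N(d₂) = −9.714232 − 0.466963 = -10.181195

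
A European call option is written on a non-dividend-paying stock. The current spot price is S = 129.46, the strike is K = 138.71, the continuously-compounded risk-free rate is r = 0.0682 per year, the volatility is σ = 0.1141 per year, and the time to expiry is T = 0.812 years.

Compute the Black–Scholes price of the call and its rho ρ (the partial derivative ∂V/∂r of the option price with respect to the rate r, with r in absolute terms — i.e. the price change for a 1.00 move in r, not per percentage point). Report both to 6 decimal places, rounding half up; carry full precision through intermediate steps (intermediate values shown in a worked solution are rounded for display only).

σ√T = 0.1141·√0.812 = 0.102817
d₁ = (ln(S/K) + (r+σ²/2)T) / (σ√T) = (ln(129.46/138.71) + (0.0682+0.1141²/2)·0.812) / 0.102817 = (-0.069013 + 0.060664) / 0.102817 = -0.081207
d₂ = d₁ − σ√T = -0.081207 − 0.102817 = -0.184024
e^{−rT} = e^{−0.0682·0.812} = 0.946127
N(d₁) = 0.467639,  N(d₂) = 0.426997
Call price V = S·N(d₁) − K·e^{−rT}·N(d₂) = 60.540503 − 56.037985 = 4.502518
ρ = K·T·e^{−rT}·N(d₂) = 45.502844

price = 4.502518
ρ = 45.502844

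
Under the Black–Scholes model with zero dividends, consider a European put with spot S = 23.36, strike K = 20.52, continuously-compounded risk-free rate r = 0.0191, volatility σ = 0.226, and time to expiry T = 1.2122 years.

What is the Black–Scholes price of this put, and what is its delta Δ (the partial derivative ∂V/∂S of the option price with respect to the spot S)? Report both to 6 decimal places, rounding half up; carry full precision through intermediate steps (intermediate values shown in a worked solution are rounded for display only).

price = 0.884106
Δ = -0.230133

σ√T = 0.226·√1.2122 = 0.248826
d₁ = (ln(S/K) + (r+σ²/2)T) / (σ√T) = (ln(23.36/20.52) + (0.0191+0.226²/2)·1.2122) / 0.248826 = (0.129625 + 0.054110) / 0.248826 = 0.738409
d₂ = d₁ − σ√T = 0.738409 − 0.248826 = 0.489583
e^{−rT} = e^{−0.0191·1.2122} = 0.977113
N(−d₁) = 0.230133,  N(−d₂) = 0.312214
Put price V = K·e^{−rT}·N(−d₂) − S·N(−d₁) = 6.260011 − 5.375905 = 0.884106
Δ = −N(−d₁) = -0.230133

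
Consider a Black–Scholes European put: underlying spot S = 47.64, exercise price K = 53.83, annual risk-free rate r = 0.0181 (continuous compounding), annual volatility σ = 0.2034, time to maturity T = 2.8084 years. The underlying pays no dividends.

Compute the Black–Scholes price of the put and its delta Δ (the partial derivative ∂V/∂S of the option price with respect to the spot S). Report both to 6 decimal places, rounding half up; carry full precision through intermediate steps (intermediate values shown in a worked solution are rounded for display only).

σ√T = 0.2034·√2.8084 = 0.340863
d₁ = (ln(S/K) + (r+σ²/2)T) / (σ√T) = (ln(47.64/53.83) + (0.0181+0.2034²/2)·2.8084) / 0.340863 = (-0.122158 + 0.108926) / 0.340863 = -0.038820
d₂ = d₁ − σ√T = -0.038820 − 0.340863 = -0.379683
e^{−rT} = e^{−0.0181·2.8084} = 0.950438
N(−d₁) = 0.515483,  N(−d₂) = 0.647910
Put price V = K·e^{−rT}·N(−d₂) − S·N(−d₁) = 33.148415 − 24.557606 = 8.590809
Δ = −N(−d₁) = -0.515483

price = 8.590809
Δ = -0.515483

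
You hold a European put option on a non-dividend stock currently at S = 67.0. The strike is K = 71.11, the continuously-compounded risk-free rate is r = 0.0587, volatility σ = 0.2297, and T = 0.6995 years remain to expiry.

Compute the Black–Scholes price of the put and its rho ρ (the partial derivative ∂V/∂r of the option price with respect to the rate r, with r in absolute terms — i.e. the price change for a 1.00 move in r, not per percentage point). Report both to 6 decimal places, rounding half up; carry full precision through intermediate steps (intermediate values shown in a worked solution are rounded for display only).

price = 5.823398
ρ = -27.508776

σ√T = 0.2297·√0.6995 = 0.192112
d₁ = (ln(S/K) + (r+σ²/2)T) / (σ√T) = (ln(67.0/71.11) + (0.0587+0.2297²/2)·0.6995) / 0.192112 = (-0.059535 + 0.059514) / 0.192112 = -0.000110
d₂ = d₁ − σ√T = -0.000110 − 0.192112 = -0.192222
e^{−rT} = e^{−0.0587·0.6995} = 0.959771
N(−d₁) = 0.500044,  N(−d₂) = 0.576216
Put price V = K·e^{−rT}·N(−d₂) − S·N(−d₁) = 39.326342 − 33.502945 = 5.823398
ρ = −K·T·e^{−rT}·N(−d₂) = -27.508776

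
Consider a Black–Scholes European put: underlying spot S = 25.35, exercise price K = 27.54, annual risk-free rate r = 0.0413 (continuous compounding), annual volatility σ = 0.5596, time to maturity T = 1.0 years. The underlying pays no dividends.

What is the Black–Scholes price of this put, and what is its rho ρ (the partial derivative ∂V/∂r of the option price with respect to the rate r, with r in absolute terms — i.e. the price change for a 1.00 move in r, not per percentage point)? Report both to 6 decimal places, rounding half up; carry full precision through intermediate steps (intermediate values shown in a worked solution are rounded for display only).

σ√T = 0.5596·√1.0 = 0.559600
d₁ = (ln(S/K) + (r+σ²/2)T) / (σ√T) = (ln(25.35/27.54) + (0.0413+0.5596²/2)·1.0) / 0.559600 = (-0.082861 + 0.197876) / 0.559600 = 0.205531
d₂ = d₁ − σ√T = 0.205531 − 0.559600 = -0.354069
e^{−rT} = e^{−0.0413·1.0} = 0.959541
N(−d₁) = 0.418579,  N(−d₂) = 0.638356
Put price V = K·e^{−rT}·N(−d₂) − S·N(−d₁) = 16.869054 − 10.610966 = 6.258088
ρ = −K·T·e^{−rT}·N(−d₂) = -16.869054

price = 6.258088
ρ = -16.869054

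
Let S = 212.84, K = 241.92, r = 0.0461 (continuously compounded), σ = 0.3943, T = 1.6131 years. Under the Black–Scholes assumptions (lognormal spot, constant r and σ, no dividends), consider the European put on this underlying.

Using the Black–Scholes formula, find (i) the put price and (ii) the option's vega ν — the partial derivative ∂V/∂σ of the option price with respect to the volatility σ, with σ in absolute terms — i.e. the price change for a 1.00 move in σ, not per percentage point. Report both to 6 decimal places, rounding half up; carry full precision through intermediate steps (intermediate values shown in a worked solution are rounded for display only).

price = 49.357781
ν = 106.744011

σ√T = 0.3943·√1.6131 = 0.500792
d₁ = (ln(S/K) + (r+σ²/2)T) / (σ√T) = (ln(212.84/241.92) + (0.0461+0.3943²/2)·1.6131) / 0.500792 = (-0.128066 + 0.199760) / 0.500792 = 0.143161
d₂ = d₁ − σ√T = 0.143161 − 0.500792 = -0.357631
e^{−rT} = e^{−0.0461·1.6131} = 0.928334
N(−d₁) = 0.443082,  N(−d₂) = 0.639690
Put price V = K·e^{−rT}·N(−d₂) − S·N(−d₁) = 143.663255 − 94.305474 = 49.357781
φ(d₁) = (1/√(2π))·e^{−d₁²/2} = 0.394875
ν = S·φ(d₁)·√T = 106.744011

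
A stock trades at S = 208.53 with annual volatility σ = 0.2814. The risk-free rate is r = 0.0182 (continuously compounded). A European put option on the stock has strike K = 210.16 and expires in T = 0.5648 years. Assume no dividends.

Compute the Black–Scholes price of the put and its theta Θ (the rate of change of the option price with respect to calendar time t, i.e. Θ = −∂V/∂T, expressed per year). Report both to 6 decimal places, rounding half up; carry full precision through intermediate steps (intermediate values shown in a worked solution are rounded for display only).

σ√T = 0.2814·√0.5648 = 0.211481
d₁ = (ln(S/K) + (r+σ²/2)T) / (σ√T) = (ln(208.53/210.16) + (0.0182+0.2814²/2)·0.5648) / 0.211481 = (-0.007786 + 0.032641) / 0.211481 = 0.117529
d₂ = d₁ − σ√T = 0.117529 − 0.211481 = -0.093952
e^{−rT} = e^{−0.0182·0.5648} = 0.989773
N(−d₁) = 0.453220,  N(−d₂) = 0.537426
Put price V = K·e^{−rT}·N(−d₂) − S·N(−d₁) = 111.790430 − 94.510021 = 17.280409
φ(d₁) = (1/√(2π))·e^{−d₁²/2} = 0.396196
Θ = −S·φ(d₁)·σ/(2√T) + r·K·e^{−rT}·N(−d₂) = −15.467705 + 2.034586 = -13.433119

price = 17.280409
Θ = -13.433119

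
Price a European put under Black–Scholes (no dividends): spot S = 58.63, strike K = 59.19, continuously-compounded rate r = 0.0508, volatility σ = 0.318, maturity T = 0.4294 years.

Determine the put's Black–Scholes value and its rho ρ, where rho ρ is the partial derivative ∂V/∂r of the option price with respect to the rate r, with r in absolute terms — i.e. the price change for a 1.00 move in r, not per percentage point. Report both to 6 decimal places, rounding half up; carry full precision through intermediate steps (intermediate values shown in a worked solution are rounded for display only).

σ√T = 0.318·√0.4294 = 0.208381
d₁ = (ln(S/K) + (r+σ²/2)T) / (σ√T) = (ln(58.63/59.19) + (0.0508+0.318²/2)·0.4294) / 0.208381 = (-0.009506 + 0.043525) / 0.208381 = 0.163253
d₂ = d₁ − σ√T = 0.163253 − 0.208381 = -0.045128
e^{−rT} = e^{−0.0508·0.4294} = 0.978423
N(−d₁) = 0.435160,  N(−d₂) = 0.517998
Put price V = K·e^{−rT}·N(−d₂) − S·N(−d₁) = 29.998706 − 25.513417 = 4.485289
ρ = −K·T·e^{−rT}·N(−d₂) = -12.881444

price = 4.485289
ρ = -12.881444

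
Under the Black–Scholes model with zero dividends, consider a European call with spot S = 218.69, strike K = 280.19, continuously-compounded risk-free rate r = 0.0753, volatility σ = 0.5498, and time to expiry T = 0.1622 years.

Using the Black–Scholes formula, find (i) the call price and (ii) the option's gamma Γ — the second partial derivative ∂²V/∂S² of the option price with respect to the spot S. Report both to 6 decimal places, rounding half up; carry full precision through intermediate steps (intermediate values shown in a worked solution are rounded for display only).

σ√T = 0.5498·√0.1622 = 0.221427
d₁ = (ln(S/K) + (r+σ²/2)T) / (σ√T) = (ln(218.69/280.19) + (0.0753+0.5498²/2)·0.1622) / 0.221427 = (-0.247813 + 0.036729) / 0.221427 = -0.953291
d₂ = d₁ − σ√T = -0.953291 − 0.221427 = -1.174718
e^{−rT} = e^{−0.0753·0.1622} = 0.987861
N(d₁) = 0.170221,  N(d₂) = 0.120054
Call price V = S·N(d₁) − K·e^{−rT}·N(d₂) = 37.225700 − 33.229535 = 3.996165
φ(d₁) = (1/√(2π))·e^{−d₁²/2} = 0.253265
Γ = φ(d₁) / (S·σ·√T) = 0.005230

price = 3.996165
Γ = 0.005230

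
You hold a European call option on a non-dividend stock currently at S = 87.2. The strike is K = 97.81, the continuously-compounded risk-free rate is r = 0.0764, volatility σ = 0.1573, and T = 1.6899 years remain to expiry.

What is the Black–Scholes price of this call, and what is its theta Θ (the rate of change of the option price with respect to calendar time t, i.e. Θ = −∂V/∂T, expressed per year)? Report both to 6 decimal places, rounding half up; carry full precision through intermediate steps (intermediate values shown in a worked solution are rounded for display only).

price = 7.686379
Θ = -5.272751

σ√T = 0.1573·√1.6899 = 0.204484
d₁ = (ln(S/K) + (r+σ²/2)T) / (σ√T) = (ln(87.2/97.81) + (0.0764+0.1573²/2)·1.6899) / 0.204484 = (-0.114822 + 0.150015) / 0.204484 = 0.172105
d₂ = d₁ − σ√T = 0.172105 − 0.204484 = -0.032379
e^{−rT} = e^{−0.0764·1.6899} = 0.878879
N(d₁) = 0.568323,  N(d₂) = 0.487085
Call price V = S·N(d₁) − K·e^{−rT}·N(d₂) = 49.557723 − 41.871344 = 7.686379
φ(d₁) = (1/√(2π))·e^{−d₁²/2} = 0.393077
Θ = −S·φ(d₁)·σ/(2√T) − r·K·e^{−rT}·N(d₂) = −2.073781 − 3.198971 = -5.272751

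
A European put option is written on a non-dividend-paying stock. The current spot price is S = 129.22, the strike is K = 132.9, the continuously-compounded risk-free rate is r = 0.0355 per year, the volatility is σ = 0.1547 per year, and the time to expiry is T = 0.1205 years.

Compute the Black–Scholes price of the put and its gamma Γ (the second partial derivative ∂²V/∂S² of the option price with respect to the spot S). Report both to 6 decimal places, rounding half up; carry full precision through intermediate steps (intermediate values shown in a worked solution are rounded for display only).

σ√T = 0.1547·√0.1205 = 0.053701
d₁ = (ln(S/K) + (r+σ²/2)T) / (σ√T) = (ln(129.22/132.9) + (0.0355+0.1547²/2)·0.1205) / 0.053701 = (-0.028081 + 0.005720) / 0.053701 = -0.416395
d₂ = d₁ − σ√T = -0.416395 − 0.053701 = -0.470097
e^{−rT} = e^{−0.0355·0.1205} = 0.995731
N(−d₁) = 0.661440,  N(−d₂) = 0.680857
Put price V = K·e^{−rT}·N(−d₂) − S·N(−d₁) = 90.099649 − 85.471236 = 4.628413
φ(d₁) = (1/√(2π))·e^{−d₁²/2} = 0.365814
Γ = φ(d₁) / (S·σ·√T) = 0.052716

price = 4.628413
Γ = 0.052716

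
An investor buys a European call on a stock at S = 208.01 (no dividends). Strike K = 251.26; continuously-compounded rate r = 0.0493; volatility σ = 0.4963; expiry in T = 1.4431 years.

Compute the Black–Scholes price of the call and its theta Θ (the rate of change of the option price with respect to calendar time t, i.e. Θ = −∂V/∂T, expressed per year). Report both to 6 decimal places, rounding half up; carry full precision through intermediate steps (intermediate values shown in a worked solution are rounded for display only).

price = 39.776900
Θ = -20.632721

σ√T = 0.4963·√1.4431 = 0.596201
d₁ = (ln(S/K) + (r+σ²/2)T) / (σ√T) = (ln(208.01/251.26) + (0.0493+0.4963²/2)·1.4431) / 0.596201 = (-0.188902 + 0.248872) / 0.596201 = 0.100588
d₂ = d₁ − σ√T = 0.100588 − 0.596201 = -0.495613
e^{−rT} = e^{−0.0493·1.4431} = 0.931327
N(d₁) = 0.540061,  N(d₂) = 0.310084
Call price V = S·N(d₁) − K·e^{−rT}·N(d₂) = 112.338101 − 72.561201 = 39.776900
φ(d₁) = (1/√(2π))·e^{−d₁²/2} = 0.396929
Θ = −S·φ(d₁)·σ/(2√T) − r·K·e^{−rT}·N(d₂) = −17.055454 − 3.577267 = -20.632721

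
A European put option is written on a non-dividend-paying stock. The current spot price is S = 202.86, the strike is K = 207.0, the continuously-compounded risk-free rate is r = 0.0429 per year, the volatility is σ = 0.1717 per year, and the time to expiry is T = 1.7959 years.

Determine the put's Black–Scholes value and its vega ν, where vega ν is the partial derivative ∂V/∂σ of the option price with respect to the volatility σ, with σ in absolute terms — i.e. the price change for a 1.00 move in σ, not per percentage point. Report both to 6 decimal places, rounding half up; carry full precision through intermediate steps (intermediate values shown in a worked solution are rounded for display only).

σ√T = 0.1717·√1.7959 = 0.230097
d₁ = (ln(S/K) + (r+σ²/2)T) / (σ√T) = (ln(202.86/207.0) + (0.0429+0.1717²/2)·1.7959) / 0.230097 = (-0.020203 + 0.103516) / 0.230097 = 0.362081
d₂ = d₁ − σ√T = 0.362081 − 0.230097 = 0.131984
e^{−rT} = e^{−0.0429·1.7959} = 0.925849
N(−d₁) = 0.358646,  N(−d₂) = 0.447499
Put price V = K·e^{−rT}·N(−d₂) − S·N(−d₁) = 85.763454 − 72.754898 = 13.008556
φ(d₁) = (1/√(2π))·e^{−d₁²/2} = 0.373630
ν = S·φ(d₁)·√T = 101.573175

price = 13.008556
ν = 101.573175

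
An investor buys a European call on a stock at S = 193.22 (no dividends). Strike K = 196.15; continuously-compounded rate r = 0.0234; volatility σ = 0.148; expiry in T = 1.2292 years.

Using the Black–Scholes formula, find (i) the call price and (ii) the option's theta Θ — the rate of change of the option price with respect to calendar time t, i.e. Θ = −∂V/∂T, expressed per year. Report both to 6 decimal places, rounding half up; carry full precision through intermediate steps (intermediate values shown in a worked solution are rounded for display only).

price = 13.907646
Θ = -7.307494

σ√T = 0.148·√1.2292 = 0.164087
d₁ = (ln(S/K) + (r+σ²/2)T) / (σ√T) = (ln(193.22/196.15) + (0.0234+0.148²/2)·1.2292) / 0.164087 = (-0.015050 + 0.042225) / 0.164087 = 0.165615
d₂ = d₁ − σ√T = 0.165615 − 0.164087 = 0.001529
e^{−rT} = e^{−0.0234·1.2292} = 0.971646
N(d₁) = 0.565770,  N(d₂) = 0.500610
Call price V = S·N(d₁) − K·e^{−rT}·N(d₂) = 109.318107 − 95.410461 = 13.907646
φ(d₁) = (1/√(2π))·e^{−d₁²/2} = 0.393508
Θ = −S·φ(d₁)·σ/(2√T) − r·K·e^{−rT}·N(d₂) = −5.074889 − 2.232605 = -7.307494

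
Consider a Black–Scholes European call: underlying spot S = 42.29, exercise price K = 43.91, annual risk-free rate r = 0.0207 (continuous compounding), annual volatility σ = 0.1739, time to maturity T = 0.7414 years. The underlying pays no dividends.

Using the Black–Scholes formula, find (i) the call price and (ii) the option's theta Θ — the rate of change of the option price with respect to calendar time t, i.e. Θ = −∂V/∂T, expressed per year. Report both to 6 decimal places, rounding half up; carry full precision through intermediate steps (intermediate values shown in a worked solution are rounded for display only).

price = 2.104690
Θ = -2.067495

σ√T = 0.1739·√0.7414 = 0.149736
d₁ = (ln(S/K) + (r+σ²/2)T) / (σ√T) = (ln(42.29/43.91) + (0.0207+0.1739²/2)·0.7414) / 0.149736 = (-0.037591 + 0.026557) / 0.149736 = -0.073690
d₂ = d₁ − σ√T = -0.073690 − 0.149736 = -0.223426
e^{−rT} = e^{−0.0207·0.7414} = 0.984770
N(d₁) = 0.470629,  N(d₂) = 0.411602
Call price V = S·N(d₁) − K·e^{−rT}·N(d₂) = 19.902880 − 17.798190 = 2.104690
φ(d₁) = (1/√(2π))·e^{−d₁²/2} = 0.397861
Θ = −S·φ(d₁)·σ/(2√T) − r·K·e^{−rT}·N(d₂) = −1.699072 − 0.368423 = -2.067495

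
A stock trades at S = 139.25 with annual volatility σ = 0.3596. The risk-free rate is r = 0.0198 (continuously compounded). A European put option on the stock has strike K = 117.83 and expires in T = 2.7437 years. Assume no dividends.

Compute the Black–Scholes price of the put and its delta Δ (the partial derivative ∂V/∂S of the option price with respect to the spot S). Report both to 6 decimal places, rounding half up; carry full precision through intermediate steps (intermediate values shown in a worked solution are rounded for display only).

σ√T = 0.3596·√2.7437 = 0.595646
d₁ = (ln(S/K) + (r+σ²/2)T) / (σ√T) = (ln(139.25/117.83) + (0.0198+0.3596²/2)·2.7437) / 0.595646 = (0.167028 + 0.231722) / 0.595646 = 0.669442
d₂ = d₁ − σ√T = 0.669442 − 0.595646 = 0.073796
e^{−rT} = e^{−0.0198·2.7437} = 0.947124
N(−d₁) = 0.251607,  N(−d₂) = 0.470586
Put price V = K·e^{−rT}·N(−d₂) − S·N(−d₁) = 52.517253 − 35.036253 = 17.481000
Δ = −N(−d₁) = -0.251607

price = 17.481000
Δ = -0.251607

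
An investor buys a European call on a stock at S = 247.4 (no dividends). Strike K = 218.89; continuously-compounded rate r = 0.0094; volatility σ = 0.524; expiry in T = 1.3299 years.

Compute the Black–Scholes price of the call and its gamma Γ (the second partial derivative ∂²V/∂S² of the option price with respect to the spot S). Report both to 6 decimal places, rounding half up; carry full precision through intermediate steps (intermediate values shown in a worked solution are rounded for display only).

σ√T = 0.524·√1.3299 = 0.604284
d₁ = (ln(S/K) + (r+σ²/2)T) / (σ√T) = (ln(247.4/218.89) + (0.0094+0.524²/2)·1.3299) / 0.604284 = (0.122437 + 0.195080) / 0.604284 = 0.525445
d₂ = d₁ − σ√T = 0.525445 − 0.604284 = -0.078839
e^{−rT} = e^{−0.0094·1.3299} = 0.987577
N(d₁) = 0.700363,  N(d₂) = 0.468580
Call price V = S·N(d₁) − K·e^{−rT}·N(d₂) = 173.269784 − 101.293329 = 71.976455
φ(d₁) = (1/√(2π))·e^{−d₁²/2} = 0.347502
Γ = φ(d₁) / (S·σ·√T) = 0.002324

price = 71.976455
Γ = 0.002324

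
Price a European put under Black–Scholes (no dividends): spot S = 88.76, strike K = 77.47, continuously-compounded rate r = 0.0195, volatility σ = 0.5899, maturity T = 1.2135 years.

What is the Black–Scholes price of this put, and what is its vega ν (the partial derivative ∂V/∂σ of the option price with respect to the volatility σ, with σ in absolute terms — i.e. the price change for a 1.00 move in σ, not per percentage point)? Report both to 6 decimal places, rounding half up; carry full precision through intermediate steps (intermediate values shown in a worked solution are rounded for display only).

σ√T = 0.5899·√1.2135 = 0.649828
d₁ = (ln(S/K) + (r+σ²/2)T) / (σ√T) = (ln(88.76/77.47) + (0.0195+0.5899²/2)·1.2135) / 0.649828 = (0.136045 + 0.234801) / 0.649828 = 0.570685
d₂ = d₁ − σ√T = 0.570685 − 0.649828 = -0.079143
e^{−rT} = e^{−0.0195·1.2135} = 0.976615
N(−d₁) = 0.284107,  N(−d₂) = 0.531541
Put price V = K·e^{−rT}·N(−d₂) − S·N(−d₁) = 40.215478 − 25.217316 = 14.998162
φ(d₁) = (1/√(2π))·e^{−d₁²/2} = 0.338992
ν = S·φ(d₁)·√T = 33.145651

price = 14.998162
ν = 33.145651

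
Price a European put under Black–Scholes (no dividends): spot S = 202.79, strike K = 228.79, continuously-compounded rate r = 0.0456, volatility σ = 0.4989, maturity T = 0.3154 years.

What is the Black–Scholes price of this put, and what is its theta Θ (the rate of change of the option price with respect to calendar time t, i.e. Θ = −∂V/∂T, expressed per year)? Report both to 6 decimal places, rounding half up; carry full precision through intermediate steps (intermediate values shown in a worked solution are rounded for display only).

σ√T = 0.4989·√0.3154 = 0.280185
d₁ = (ln(S/K) + (r+σ²/2)T) / (σ√T) = (ln(202.79/228.79) + (0.0456+0.4989²/2)·0.3154) / 0.280185 = (-0.120634 + 0.053634) / 0.280185 = -0.239127
d₂ = d₁ − σ√T = -0.239127 − 0.280185 = -0.519311
e^{−rT} = e^{−0.0456·0.3154} = 0.985721
N(−d₁) = 0.594496,  N(−d₂) = 0.698228
Put price V = K·e^{−rT}·N(−d₂) − S·N(−d₁) = 157.466540 − 120.557910 = 36.908629
φ(d₁) = (1/√(2π))·e^{−d₁²/2} = 0.387698
Θ = −S·φ(d₁)·σ/(2√T) + r·K·e^{−rT}·N(−d₂) = −34.921464 + 7.180474 = -27.740990

price = 36.908629
Θ = -27.740990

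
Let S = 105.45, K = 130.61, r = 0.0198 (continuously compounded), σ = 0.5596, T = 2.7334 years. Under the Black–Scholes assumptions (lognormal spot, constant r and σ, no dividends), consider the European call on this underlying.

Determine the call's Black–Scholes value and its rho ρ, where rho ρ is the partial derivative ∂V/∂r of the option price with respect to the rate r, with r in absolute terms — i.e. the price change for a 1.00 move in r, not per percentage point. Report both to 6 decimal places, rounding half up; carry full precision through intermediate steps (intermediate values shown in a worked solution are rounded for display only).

σ√T = 0.5596·√2.7334 = 0.925187
d₁ = (ln(S/K) + (r+σ²/2)T) / (σ√T) = (ln(105.45/130.61) + (0.0198+0.5596²/2)·2.7334) / 0.925187 = (-0.213979 + 0.482106) / 0.925187 = 0.289809
d₂ = d₁ − σ√T = 0.289809 − 0.925187 = -0.635377
e^{−rT} = e^{−0.0198·2.7334} = 0.947317
N(d₁) = 0.614019,  N(d₂) = 0.262591
Call price V = S·N(d₁) − K·e^{−rT}·N(d₂) = 64.748290 − 32.490166 = 32.258124
ρ = K·T·e^{−rT}·N(d₂) = 88.808619

price = 32.258124
ρ = 88.808619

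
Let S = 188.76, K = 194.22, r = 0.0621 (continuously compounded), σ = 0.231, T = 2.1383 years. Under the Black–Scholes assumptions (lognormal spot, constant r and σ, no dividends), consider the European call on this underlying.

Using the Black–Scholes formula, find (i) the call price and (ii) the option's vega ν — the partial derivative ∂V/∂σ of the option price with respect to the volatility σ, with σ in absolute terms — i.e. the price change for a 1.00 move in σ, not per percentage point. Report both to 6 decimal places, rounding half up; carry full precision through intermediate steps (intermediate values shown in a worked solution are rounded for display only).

price = 34.534206
ν = 98.248342

σ√T = 0.231·√2.1383 = 0.337790
d₁ = (ln(S/K) + (r+σ²/2)T) / (σ√T) = (ln(188.76/194.22) + (0.0621+0.231²/2)·2.1383) / 0.337790 = (-0.028515 + 0.189839) / 0.337790 = 0.477588
d₂ = d₁ − σ√T = 0.477588 − 0.337790 = 0.139798
e^{−rT} = e^{−0.0621·2.1383} = 0.875650
N(d₁) = 0.683528,  N(d₂) = 0.555590
Call price V = S·N(d₁) − K·e^{−rT}·N(d₂) = 129.022776 − 94.488570 = 34.534206
φ(d₁) = (1/√(2π))·e^{−d₁²/2} = 0.355943
ν = S·φ(d₁)·√T = 98.248342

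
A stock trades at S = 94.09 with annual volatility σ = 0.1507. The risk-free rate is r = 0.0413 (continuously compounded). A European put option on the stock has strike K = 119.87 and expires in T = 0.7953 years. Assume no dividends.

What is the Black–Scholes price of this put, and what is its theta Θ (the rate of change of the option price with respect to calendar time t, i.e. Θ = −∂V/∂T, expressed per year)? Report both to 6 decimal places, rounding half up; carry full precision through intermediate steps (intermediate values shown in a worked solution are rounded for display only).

σ√T = 0.1507·√0.7953 = 0.134394
d₁ = (ln(S/K) + (r+σ²/2)T) / (σ√T) = (ln(94.09/119.87) + (0.0413+0.1507²/2)·0.7953) / 0.134394 = (-0.242156 + 0.041877) / 0.134394 = -1.490244
d₂ = d₁ − σ√T = -1.490244 − 0.134394 = -1.624638
e^{−rT} = e^{−0.0413·0.7953} = 0.967688
N(−d₁) = 0.931920,  N(−d₂) = 0.947880
Put price V = K·e^{−rT}·N(−d₂) − S·N(−d₁) = 109.950986 − 87.684349 = 22.266637
φ(d₁) = (1/√(2π))·e^{−d₁²/2} = 0.131421
Θ = −S·φ(d₁)·σ/(2√T) + r·K·e^{−rT}·N(−d₂) = −1.044780 + 4.540976 = 3.496196

price = 22.266637
Θ = 3.496196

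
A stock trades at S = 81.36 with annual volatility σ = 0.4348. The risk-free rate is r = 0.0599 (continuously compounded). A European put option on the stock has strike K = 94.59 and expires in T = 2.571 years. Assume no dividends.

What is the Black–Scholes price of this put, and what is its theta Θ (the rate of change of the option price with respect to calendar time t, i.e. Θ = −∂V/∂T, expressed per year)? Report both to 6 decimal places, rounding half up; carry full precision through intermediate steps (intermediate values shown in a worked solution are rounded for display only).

σ√T = 0.4348·√2.571 = 0.697173
d₁ = (ln(S/K) + (r+σ²/2)T) / (σ√T) = (ln(81.36/94.59) + (0.0599+0.4348²/2)·2.571) / 0.697173 = (-0.150668 + 0.397028) / 0.697173 = 0.353370
d₂ = d₁ − σ√T = 0.353370 − 0.697173 = -0.343803
e^{−rT} = e^{−0.0599·2.571} = 0.857270
N(−d₁) = 0.361906,  N(−d₂) = 0.634503
Put price V = K·e^{−rT}·N(−d₂) − S·N(−d₁) = 51.451277 − 29.444636 = 22.006642
φ(d₁) = (1/√(2π))·e^{−d₁²/2} = 0.374796
Θ = −S·φ(d₁)·σ/(2√T) + r·K·e^{−rT}·N(−d₂) = −4.134417 + 3.081932 = -1.052485

price = 22.006642
Θ = -1.052485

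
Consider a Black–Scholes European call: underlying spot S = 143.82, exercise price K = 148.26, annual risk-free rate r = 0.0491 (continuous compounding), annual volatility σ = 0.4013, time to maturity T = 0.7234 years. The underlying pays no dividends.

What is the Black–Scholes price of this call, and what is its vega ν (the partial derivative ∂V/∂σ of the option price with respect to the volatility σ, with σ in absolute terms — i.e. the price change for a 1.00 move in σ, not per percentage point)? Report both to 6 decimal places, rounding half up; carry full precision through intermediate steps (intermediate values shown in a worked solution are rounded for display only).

σ√T = 0.4013·√0.7234 = 0.341317
d₁ = (ln(S/K) + (r+σ²/2)T) / (σ√T) = (ln(143.82/148.26) + (0.0491+0.4013²/2)·0.7234) / 0.341317 = (-0.030405 + 0.093768) / 0.341317 = 0.185642
d₂ = d₁ − σ√T = 0.185642 − 0.341317 = -0.155676
e^{−rT} = e^{−0.0491·0.7234} = 0.965104
N(d₁) = 0.573637,  N(d₂) = 0.438144
Call price V = S·N(d₁) − K·e^{−rT}·N(d₂) = 82.500493 − 62.692490 = 19.808002
φ(d₁) = (1/√(2π))·e^{−d₁²/2} = 0.392127
ν = S·φ(d₁)·√T = 47.966175

price = 19.808002
ν = 47.966175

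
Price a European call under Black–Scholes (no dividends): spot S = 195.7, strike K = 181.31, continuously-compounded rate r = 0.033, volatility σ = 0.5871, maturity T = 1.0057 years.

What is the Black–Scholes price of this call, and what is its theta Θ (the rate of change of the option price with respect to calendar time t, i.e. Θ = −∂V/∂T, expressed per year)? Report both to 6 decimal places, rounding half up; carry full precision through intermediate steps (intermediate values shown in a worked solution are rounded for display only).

price = 53.834524
Θ = -23.006335

σ√T = 0.5871·√1.0057 = 0.588771
d₁ = (ln(S/K) + (r+σ²/2)T) / (σ√T) = (ln(195.7/181.31) + (0.033+0.5871²/2)·1.0057) / 0.588771 = (0.076375 + 0.206514) / 0.588771 = 0.480473
d₂ = d₁ − σ√T = 0.480473 − 0.588771 = -0.108298
e^{−rT} = e^{−0.033·1.0057} = 0.967357
N(d₁) = 0.684554,  N(d₂) = 0.456880
Call price V = S·N(d₁) − K·e^{−rT}·N(d₂) = 133.967278 − 80.132754 = 53.834524
φ(d₁) = (1/√(2π))·e^{−d₁²/2} = 0.355452
Θ = −S·φ(d₁)·σ/(2√T) − r·K·e^{−rT}·N(d₂) = −20.361954 − 2.644381 = -23.006335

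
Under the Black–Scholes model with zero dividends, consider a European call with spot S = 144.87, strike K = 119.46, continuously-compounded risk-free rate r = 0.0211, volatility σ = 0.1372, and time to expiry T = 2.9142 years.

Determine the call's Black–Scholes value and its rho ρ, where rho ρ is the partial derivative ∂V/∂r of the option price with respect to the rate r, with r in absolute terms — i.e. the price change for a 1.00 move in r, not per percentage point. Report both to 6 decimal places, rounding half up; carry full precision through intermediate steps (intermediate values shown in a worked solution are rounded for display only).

price = 34.632736
ρ = 272.923334

σ√T = 0.1372·√2.9142 = 0.234215
d₁ = (ln(S/K) + (r+σ²/2)T) / (σ√T) = (ln(144.87/119.46) + (0.0211+0.1372²/2)·2.9142) / 0.234215 = (0.192855 + 0.088918) / 0.234215 = 1.203055
d₂ = d₁ − σ√T = 1.203055 − 0.234215 = 0.968841
e^{−rT} = e^{−0.0211·2.9142} = 0.940363
N(d₁) = 0.885523,  N(d₂) = 0.833688
Call price V = S·N(d₁) − K·e^{−rT}·N(d₂) = 128.285655 − 93.652918 = 34.632736
ρ = K·T·e^{−rT}·N(d₂) = 272.923334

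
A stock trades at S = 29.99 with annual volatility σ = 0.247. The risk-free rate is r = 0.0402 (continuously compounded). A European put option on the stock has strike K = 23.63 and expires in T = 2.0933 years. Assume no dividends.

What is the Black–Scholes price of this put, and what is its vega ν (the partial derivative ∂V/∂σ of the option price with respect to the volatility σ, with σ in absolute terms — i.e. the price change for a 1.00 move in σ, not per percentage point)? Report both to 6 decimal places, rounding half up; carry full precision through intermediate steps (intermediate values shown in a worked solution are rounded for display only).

price = 0.903111
ν = 9.649378

σ√T = 0.247·√2.0933 = 0.357366
d₁ = (ln(S/K) + (r+σ²/2)T) / (σ√T) = (ln(29.99/23.63) + (0.0402+0.247²/2)·2.0933) / 0.357366 = (0.238347 + 0.148006) / 0.357366 = 1.081113
d₂ = d₁ − σ√T = 1.081113 − 0.357366 = 0.723748
e^{−rT} = e^{−0.0402·2.0933} = 0.919293
N(−d₁) = 0.139823,  N(−d₂) = 0.234610
Put price V = K·e^{−rT}·N(−d₂) − S·N(−d₁) = 5.096414 − 4.193303 = 0.903111
φ(d₁) = (1/√(2π))·e^{−d₁²/2} = 0.222386
ν = S·φ(d₁)·√T = 9.649378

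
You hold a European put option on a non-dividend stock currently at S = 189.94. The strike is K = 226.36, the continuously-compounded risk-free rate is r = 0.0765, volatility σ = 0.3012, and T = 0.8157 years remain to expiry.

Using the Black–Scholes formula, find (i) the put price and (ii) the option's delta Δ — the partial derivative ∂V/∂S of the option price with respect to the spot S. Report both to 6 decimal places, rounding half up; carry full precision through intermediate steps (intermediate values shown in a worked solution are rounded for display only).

σ√T = 0.3012·√0.8157 = 0.272032
d₁ = (ln(S/K) + (r+σ²/2)T) / (σ√T) = (ln(189.94/226.36) + (0.0765+0.3012²/2)·0.8157) / 0.272032 = (-0.175418 + 0.099402) / 0.272032 = -0.279440
d₂ = d₁ − σ√T = -0.279440 − 0.272032 = -0.551472
e^{−rT} = e^{−0.0765·0.8157} = 0.939506
N(−d₁) = 0.610046,  N(−d₂) = 0.709345
Put price V = K·e^{−rT}·N(−d₂) − S·N(−d₁) = 150.853963 − 115.872208 = 34.981755
Δ = −N(−d₁) = -0.610046

price = 34.981755
Δ = -0.610046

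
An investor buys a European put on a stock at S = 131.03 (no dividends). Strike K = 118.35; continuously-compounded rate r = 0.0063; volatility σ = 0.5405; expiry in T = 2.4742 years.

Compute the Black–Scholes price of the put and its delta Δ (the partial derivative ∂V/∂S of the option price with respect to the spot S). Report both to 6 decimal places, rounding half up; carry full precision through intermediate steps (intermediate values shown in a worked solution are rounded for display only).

price = 33.859563
Δ = -0.286669

σ√T = 0.5405·√2.4742 = 0.850184
d₁ = (ln(S/K) + (r+σ²/2)T) / (σ√T) = (ln(131.03/118.35) + (0.0063+0.5405²/2)·2.4742) / 0.850184 = (0.101780 + 0.376994) / 0.850184 = 0.563142
d₂ = d₁ − σ√T = 0.563142 − 0.850184 = -0.287043
e^{−rT} = e^{−0.0063·2.4742} = 0.984533
N(−d₁) = 0.286669,  N(−d₂) = 0.612960
Put price V = K·e^{−rT}·N(−d₂) − S·N(−d₁) = 71.421835 − 37.562271 = 33.859563
Δ = −N(−d₁) = -0.286669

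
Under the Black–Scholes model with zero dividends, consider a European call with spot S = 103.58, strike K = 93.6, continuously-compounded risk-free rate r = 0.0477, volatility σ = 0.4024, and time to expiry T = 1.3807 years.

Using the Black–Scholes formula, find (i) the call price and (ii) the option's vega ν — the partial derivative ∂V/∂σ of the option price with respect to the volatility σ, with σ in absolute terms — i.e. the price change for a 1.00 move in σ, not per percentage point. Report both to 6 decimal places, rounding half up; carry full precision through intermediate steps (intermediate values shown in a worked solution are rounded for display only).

σ√T = 0.4024·√1.3807 = 0.472833
d₁ = (ln(S/K) + (r+σ²/2)T) / (σ√T) = (ln(103.58/93.6) + (0.0477+0.4024²/2)·1.3807) / 0.472833 = (0.101314 + 0.177645) / 0.472833 = 0.589973
d₂ = d₁ − σ√T = 0.589973 − 0.472833 = 0.117140
e^{−rT} = e^{−0.0477·1.3807} = 0.936263
N(d₁) = 0.722396,  N(d₂) = 0.546626
Call price V = S·N(d₁) − K·e^{−rT}·N(d₂) = 74.825747 − 47.903080 = 26.922666
φ(d₁) = (1/√(2π))·e^{−d₁²/2} = 0.335218
ν = S·φ(d₁)·√T = 40.799378

price = 26.922666
ν = 40.799378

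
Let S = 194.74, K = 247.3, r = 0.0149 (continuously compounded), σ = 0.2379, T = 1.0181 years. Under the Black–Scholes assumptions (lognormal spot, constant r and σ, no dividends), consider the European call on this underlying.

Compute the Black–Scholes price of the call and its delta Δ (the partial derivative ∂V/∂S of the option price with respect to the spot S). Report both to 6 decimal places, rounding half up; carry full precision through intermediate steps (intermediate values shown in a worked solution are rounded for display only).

σ√T = 0.2379·√1.0181 = 0.240043
d₁ = (ln(S/K) + (r+σ²/2)T) / (σ√T) = (ln(194.74/247.3) + (0.0149+0.2379²/2)·1.0181) / 0.240043 = (-0.238937 + 0.043980) / 0.240043 = -0.812173
d₂ = d₁ − σ√T = -0.812173 − 0.240043 = -1.052216
e^{−rT} = e^{−0.0149·1.0181} = 0.984945
N(d₁) = 0.208346,  N(d₂) = 0.146350
Call price V = S·N(d₁) − K·e^{−rT}·N(d₂) = 40.573330 − 35.647502 = 4.925827
Δ = N(d₁) = 0.208346

price = 4.925827
Δ = 0.208346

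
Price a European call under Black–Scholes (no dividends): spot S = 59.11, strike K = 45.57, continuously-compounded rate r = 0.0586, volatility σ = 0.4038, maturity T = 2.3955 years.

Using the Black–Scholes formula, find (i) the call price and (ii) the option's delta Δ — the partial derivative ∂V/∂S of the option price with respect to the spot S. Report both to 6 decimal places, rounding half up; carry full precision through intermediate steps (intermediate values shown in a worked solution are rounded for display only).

price = 24.152076
Δ = 0.829795

σ√T = 0.4038·√2.3955 = 0.624978
d₁ = (ln(S/K) + (r+σ²/2)T) / (σ√T) = (ln(59.11/45.57) + (0.0586+0.4038²/2)·2.3955) / 0.624978 = (0.260151 + 0.335675) / 0.624978 = 0.953355
d₂ = d₁ − σ√T = 0.953355 − 0.624978 = 0.328377
e^{−rT} = e^{−0.0586·2.3955} = 0.869031
N(d₁) = 0.829795,  N(d₂) = 0.628687
Call price V = S·N(d₁) − K·e^{−rT}·N(d₂) = 49.049171 − 24.897095 = 24.152076
Δ = N(d₁) = 0.829795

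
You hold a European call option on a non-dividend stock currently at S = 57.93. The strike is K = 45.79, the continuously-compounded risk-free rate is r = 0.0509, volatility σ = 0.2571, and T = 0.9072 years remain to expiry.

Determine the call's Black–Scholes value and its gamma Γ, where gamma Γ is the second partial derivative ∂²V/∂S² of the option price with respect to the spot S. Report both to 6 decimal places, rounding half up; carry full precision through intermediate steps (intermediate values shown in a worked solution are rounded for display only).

price = 14.969598
Γ = 0.012533

σ√T = 0.2571·√0.9072 = 0.244880
d₁ = (ln(S/K) + (r+σ²/2)T) / (σ√T) = (ln(57.93/45.79) + (0.0509+0.2571²/2)·0.9072) / 0.244880 = (0.235170 + 0.076160) / 0.244880 = 1.271354
d₂ = d₁ − σ√T = 1.271354 − 0.244880 = 1.026473
e^{−rT} = e^{−0.0509·0.9072} = 0.954873
N(d₁) = 0.898199,  N(d₂) = 0.847666
Call price V = S·N(d₁) − K·e^{−rT}·N(d₂) = 52.032643 − 37.063045 = 14.969598
φ(d₁) = (1/√(2π))·e^{−d₁²/2} = 0.177798
Γ = φ(d₁) / (S·σ·√T) = 0.012533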